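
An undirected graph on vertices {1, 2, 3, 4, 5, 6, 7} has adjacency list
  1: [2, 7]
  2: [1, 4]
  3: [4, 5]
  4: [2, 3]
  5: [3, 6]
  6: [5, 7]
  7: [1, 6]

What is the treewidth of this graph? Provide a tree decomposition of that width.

Treewidth 2.
One optimal decomposition is:
Bags: B1 = {5, 6, 7}  B2 = {3, 5, 7}  B3 = {3, 4, 7}  B4 = {2, 4, 7}  B5 = {1, 2, 7}
Tree: B1–B2, B2–B3, B3–B4, B4–B5

Each bag holds 3 vertices, so the decomposition has width 2, which upper-bounds the treewidth. Since 7–6–5–3–4–2–1–7 is a cycle in G, G is not acyclic. Forests are exactly the graphs of treewidth ≤ 1, so tw(G) ≥ 2. Therefore the treewidth is 2.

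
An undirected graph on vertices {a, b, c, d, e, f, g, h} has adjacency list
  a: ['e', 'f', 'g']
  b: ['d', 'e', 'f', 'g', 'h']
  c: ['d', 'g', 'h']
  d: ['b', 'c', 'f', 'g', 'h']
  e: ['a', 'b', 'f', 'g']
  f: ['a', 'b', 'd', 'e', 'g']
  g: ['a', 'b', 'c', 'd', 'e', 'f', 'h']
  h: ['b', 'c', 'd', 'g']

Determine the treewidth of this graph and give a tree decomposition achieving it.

Treewidth 3.
One optimal decomposition is:
Bags: B1 = {b, d, g, h}  B2 = {b, d, f, g}  B3 = {c, d, g, h}  B4 = {b, e, f, g}  B5 = {a, e, f, g}
Tree: B1–B2, B1–B3, B2–B4, B4–B5

Every bag has size at most 4, so the width is 4 − 1 = 3 and tw(G) ≤ 3. Conversely, {c, d, g, h} is a clique of size 4, and the vertices of any clique must share a bag in every tree decomposition; so some bag has ≥ 4 vertices and tw(G) ≥ 3. Therefore the treewidth is 3.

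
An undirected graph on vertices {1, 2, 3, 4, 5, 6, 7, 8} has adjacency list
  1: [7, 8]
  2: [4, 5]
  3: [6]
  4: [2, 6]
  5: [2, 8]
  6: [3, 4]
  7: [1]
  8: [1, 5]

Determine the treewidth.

A width-1 tree decomposition is:
Bags: B1 = {3, 6}  B2 = {4, 6}  B3 = {2, 4}  B4 = {2, 5}  B5 = {5, 8}  B6 = {1, 8}  B7 = {1, 7}
Tree: B1–B2, B2–B3, B3–B4, B4–B5, B5–B6, B6–B7
The largest bag has 2 vertices, giving width 1; this decomposition certifies tw(G) ≤ 1. Since G has at least one edge (e.g. 3–6), it is not an edgeless graph, so tw(G) ≥ 1. Hence tw(G) = 1 exactly.

1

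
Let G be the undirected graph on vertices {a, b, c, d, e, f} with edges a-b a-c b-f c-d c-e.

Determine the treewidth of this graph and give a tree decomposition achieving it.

Treewidth 1.
Bags: B1 = {c, d}  B2 = {a, c}  B3 = {a, b}  B4 = {c, e}  B5 = {b, f}
Tree: B1–B2, B2–B3, B2–B4, B3–B5

The largest bag has 2 vertices, giving width 1; this decomposition certifies tw(G) ≤ 1. Any graph with an edge has treewidth ≥ 1, and G has the edge d–c. Hence tw(G) = 1 exactly.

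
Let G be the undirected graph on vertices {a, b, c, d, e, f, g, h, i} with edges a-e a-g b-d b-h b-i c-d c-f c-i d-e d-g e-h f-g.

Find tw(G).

3

A width-3 tree decomposition is:
Bags: B1 = {c, f, g, i}  B2 = {c, d, g, i}  B3 = {b, d, g, i}  B4 = {a, b, d, g}  B5 = {a, b, d, e}  B6 = {a, b, e, h}
Tree: B1–B2, B2–B3, B3–B4, B4–B5, B5–B6
Each bag holds 4 vertices, so the decomposition has width 3, which upper-bounds the treewidth. For the lower bound: the 4 vertex sets {c,f,i}, {g}, {d}, {a,b,e,h} are disjoint, each induces a connected subgraph, and every pair is joined by at least one edge of G. Contracting each set to a single vertex therefore yields K_{4} as a minor, and since treewidth is minor-monotone, tw(G) ≥ tw(K_{4}) = 3. Hence tw(G) = 3 exactly.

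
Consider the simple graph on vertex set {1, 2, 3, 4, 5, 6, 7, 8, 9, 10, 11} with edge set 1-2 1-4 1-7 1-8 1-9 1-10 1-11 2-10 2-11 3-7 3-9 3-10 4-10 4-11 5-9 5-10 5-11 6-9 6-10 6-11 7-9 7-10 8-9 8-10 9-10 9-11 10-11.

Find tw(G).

A width-3 tree decomposition is:
Bags: B1 = {5, 9, 10, 11}  B2 = {1, 9, 10, 11}  B3 = {6, 9, 10, 11}  B4 = {1, 4, 10, 11}  B5 = {1, 7, 9, 10}  B6 = {3, 7, 9, 10}  B7 = {1, 2, 10, 11}  B8 = {1, 8, 9, 10}
Tree: B1–B2, B1–B3, B2–B4, B2–B5, B5–B6, B2–B7, B5–B8
The largest bag has 4 vertices, giving width 3; this decomposition certifies tw(G) ≤ 3. For the lower bound, the 4 vertices {1, 8, 9, 10} are pairwise adjacent, and any tree decomposition puts a clique entirely inside one bag — forcing width ≥ 3. Combining the bounds, tw(G) = 3.

3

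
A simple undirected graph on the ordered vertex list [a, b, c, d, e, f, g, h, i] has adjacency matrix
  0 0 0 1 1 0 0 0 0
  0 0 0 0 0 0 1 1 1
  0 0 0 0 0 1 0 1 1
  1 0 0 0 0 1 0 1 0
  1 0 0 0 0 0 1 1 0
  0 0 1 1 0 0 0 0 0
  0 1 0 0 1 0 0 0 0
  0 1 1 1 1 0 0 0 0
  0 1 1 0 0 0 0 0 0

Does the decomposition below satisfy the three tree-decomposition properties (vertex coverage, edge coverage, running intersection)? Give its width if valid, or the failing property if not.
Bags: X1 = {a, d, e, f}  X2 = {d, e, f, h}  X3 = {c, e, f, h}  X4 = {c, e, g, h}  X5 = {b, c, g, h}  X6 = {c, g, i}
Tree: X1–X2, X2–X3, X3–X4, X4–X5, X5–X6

A tree decomposition must satisfy three properties: every vertex lies in some bag; for every edge, both endpoints lie together in some bag; and for every vertex, the bags containing it form a connected subtree. Here edge (b,i) lies in no bag, so the decomposition is invalid.

No — edge (b,i) lies in no bag.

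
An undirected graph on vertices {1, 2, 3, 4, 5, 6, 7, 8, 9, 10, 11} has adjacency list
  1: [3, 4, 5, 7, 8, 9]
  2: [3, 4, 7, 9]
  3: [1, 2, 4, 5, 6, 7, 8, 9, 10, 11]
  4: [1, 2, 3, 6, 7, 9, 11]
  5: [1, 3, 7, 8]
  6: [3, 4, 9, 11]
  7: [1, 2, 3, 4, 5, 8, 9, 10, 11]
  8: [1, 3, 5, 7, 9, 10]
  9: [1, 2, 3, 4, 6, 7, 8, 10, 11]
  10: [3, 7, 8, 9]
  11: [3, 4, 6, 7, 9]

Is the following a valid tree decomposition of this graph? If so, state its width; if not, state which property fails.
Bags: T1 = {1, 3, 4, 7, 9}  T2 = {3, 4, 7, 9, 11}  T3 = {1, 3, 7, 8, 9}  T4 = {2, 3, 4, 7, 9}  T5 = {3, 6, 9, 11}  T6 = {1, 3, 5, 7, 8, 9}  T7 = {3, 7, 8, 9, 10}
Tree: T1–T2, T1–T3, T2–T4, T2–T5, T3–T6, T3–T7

A tree decomposition must satisfy three properties: every vertex lies in some bag; for every edge, both endpoints lie together in some bag; and for every vertex, the bags containing it form a connected subtree. Here edge (4,6) lies in no bag, so the decomposition is invalid.

No — edge (4,6) lies in no bag.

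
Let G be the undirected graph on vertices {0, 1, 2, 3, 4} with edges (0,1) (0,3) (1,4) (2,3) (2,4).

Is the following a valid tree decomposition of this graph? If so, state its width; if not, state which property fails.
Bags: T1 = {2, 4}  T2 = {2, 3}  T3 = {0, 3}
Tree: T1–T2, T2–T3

A tree decomposition must satisfy three properties: every vertex lies in some bag; for every edge, both endpoints lie together in some bag; and for every vertex, the bags containing it form a connected subtree. Here vertex 1 appears in no bag, so the decomposition is invalid.

No — vertex 1 appears in no bag.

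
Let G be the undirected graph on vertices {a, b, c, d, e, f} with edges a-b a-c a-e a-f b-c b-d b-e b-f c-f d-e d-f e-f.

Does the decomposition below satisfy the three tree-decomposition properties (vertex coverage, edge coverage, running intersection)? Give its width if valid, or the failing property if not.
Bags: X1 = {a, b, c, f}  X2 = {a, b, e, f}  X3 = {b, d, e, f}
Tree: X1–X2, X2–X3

Yes; width 3.

Vertex coverage: the bags together contain {a, b, c, d, e, f}, the full vertex set. Edge coverage: each edge of G has both endpoints in at least one bag. Running intersection: for every vertex, the bags containing it form a connected subtree. All three properties hold, so this is a valid tree decomposition of width max|bag| − 1 = 3, and hence tw(G) ≤ 3.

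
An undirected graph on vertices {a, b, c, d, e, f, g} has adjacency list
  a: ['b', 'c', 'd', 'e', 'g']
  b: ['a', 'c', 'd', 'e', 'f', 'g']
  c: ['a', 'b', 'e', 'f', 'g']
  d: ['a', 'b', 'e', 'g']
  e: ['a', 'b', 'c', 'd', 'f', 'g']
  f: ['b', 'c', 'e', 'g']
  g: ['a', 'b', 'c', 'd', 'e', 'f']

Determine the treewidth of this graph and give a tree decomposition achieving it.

Treewidth 4.
One such decomposition:
Bags: B1 = {a, b, c, e, g}  B2 = {b, c, e, f, g}  B3 = {a, b, d, e, g}
Tree: B1–B2, B1–B3

Each bag holds 5 vertices, so the decomposition has width 4, which upper-bounds the treewidth. For the lower bound, the 5 vertices {a, b, d, e, g} are pairwise adjacent, and any tree decomposition puts a clique entirely inside one bag — forcing width ≥ 4. Hence tw(G) = 4 exactly.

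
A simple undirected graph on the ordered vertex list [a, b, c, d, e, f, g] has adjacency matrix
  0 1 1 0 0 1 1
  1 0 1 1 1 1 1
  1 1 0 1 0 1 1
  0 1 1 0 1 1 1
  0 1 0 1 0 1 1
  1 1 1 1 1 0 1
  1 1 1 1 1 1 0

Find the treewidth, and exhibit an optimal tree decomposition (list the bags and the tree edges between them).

Treewidth 4.
One such decomposition:
Bags: B1 = {a, b, c, f, g}  B2 = {b, c, d, f, g}  B3 = {b, d, e, f, g}
Tree: B1–B2, B2–B3

The largest bag has 5 vertices, giving width 4; this decomposition certifies tw(G) ≤ 4. On the other hand G contains the 5-clique {b, d, e, f, g}. A clique must lie in a single bag of any decomposition, so no decomposition can have width below 4. Hence tw(G) = 4 exactly.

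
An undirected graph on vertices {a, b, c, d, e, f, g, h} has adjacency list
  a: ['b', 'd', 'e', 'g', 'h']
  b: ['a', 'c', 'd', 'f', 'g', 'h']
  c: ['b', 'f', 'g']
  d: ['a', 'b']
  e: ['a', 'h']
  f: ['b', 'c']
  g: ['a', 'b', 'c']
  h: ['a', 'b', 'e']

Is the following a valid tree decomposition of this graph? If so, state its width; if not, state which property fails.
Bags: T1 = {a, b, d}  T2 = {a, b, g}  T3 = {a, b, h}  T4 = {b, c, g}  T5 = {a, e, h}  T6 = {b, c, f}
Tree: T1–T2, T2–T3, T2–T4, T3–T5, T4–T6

Yes; width 2.

Every vertex of G appears in some bag (union = {a, b, c, d, e, f, g, h}); every edge is covered by a bag; and for each vertex v the set of bags containing v is connected in the bag tree. The decomposition is therefore valid. The largest bag has 3 vertices, so the width is 2.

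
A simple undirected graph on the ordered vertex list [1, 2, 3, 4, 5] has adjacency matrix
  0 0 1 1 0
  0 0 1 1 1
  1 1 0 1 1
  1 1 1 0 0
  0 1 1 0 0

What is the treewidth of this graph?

2

A width-2 tree decomposition is:
Bags: B1 = {2, 3, 4}  B2 = {2, 3, 5}  B3 = {1, 3, 4}
Tree: B1–B2, B1–B3
The largest bag has 3 vertices, giving width 2; this decomposition certifies tw(G) ≤ 2. Conversely, {1, 3, 4} is a clique of size 3, and the vertices of any clique must share a bag in every tree decomposition; so some bag has ≥ 3 vertices and tw(G) ≥ 2. Hence tw(G) = 2 exactly.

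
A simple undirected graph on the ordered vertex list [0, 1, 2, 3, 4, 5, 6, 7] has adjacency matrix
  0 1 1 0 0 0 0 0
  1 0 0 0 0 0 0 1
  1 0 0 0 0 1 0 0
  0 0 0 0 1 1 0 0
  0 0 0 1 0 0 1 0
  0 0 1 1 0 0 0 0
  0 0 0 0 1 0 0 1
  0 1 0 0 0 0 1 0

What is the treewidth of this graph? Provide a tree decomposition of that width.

Treewidth 2.
Bags: B1 = {3, 4, 6}  B2 = {3, 5, 6}  B3 = {2, 5, 6}  B4 = {0, 2, 6}  B5 = {0, 1, 6}  B6 = {1, 6, 7}
Tree: B1–B2, B2–B3, B3–B4, B4–B5, B5–B6

Every bag has size at most 3, so the width is 3 − 1 = 2 and tw(G) ≤ 2. Since 6–4–3–5–2–0–1–7–6 is a cycle in G, G is not acyclic. Forests are exactly the graphs of treewidth ≤ 1, so tw(G) ≥ 2. Therefore the treewidth is 2.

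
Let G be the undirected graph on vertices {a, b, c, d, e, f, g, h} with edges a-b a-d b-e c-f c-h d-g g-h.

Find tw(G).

1

A width-1 tree decomposition is:
Bags: B1 = {c, f}  B2 = {c, h}  B3 = {g, h}  B4 = {d, g}  B5 = {a, d}  B6 = {a, b}  B7 = {b, e}
Tree: B1–B2, B2–B3, B3–B4, B4–B5, B5–B6, B6–B7
Every bag has size at most 2, so the width is 2 − 1 = 1 and tw(G) ≤ 1. Since G has at least one edge (e.g. f–c), it is not an edgeless graph, so tw(G) ≥ 1. The upper and lower bounds meet at 1, so that is the treewidth.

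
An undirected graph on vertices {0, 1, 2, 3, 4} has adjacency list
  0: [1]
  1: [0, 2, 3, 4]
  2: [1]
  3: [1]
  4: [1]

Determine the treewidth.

1

A width-1 tree decomposition is:
Bags: B1 = {1, 2}  B2 = {1, 3}  B3 = {0, 1}  B4 = {1, 4}
Tree: B1–B2, B1–B3, B1–B4
Every bag has size at most 2, so the width is 2 − 1 = 1 and tw(G) ≤ 1. Any graph with an edge has treewidth ≥ 1, and G has the edge 1–2. Therefore the treewidth is 1.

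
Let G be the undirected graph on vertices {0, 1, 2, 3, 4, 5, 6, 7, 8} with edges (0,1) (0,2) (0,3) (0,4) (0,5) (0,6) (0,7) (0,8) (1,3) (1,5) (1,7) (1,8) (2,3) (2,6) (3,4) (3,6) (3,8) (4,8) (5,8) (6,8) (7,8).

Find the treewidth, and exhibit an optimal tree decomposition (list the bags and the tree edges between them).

Every bag has size at most 4, so the width is 4 − 1 = 3 and tw(G) ≤ 3. For the lower bound, the 4 vertices {0, 1, 3, 8} are pairwise adjacent, and any tree decomposition puts a clique entirely inside one bag — forcing width ≥ 3. Combining the bounds, tw(G) = 3.

Treewidth 3.
One optimal decomposition is:
Bags: B1 = {0, 1, 5, 8}  B2 = {0, 1, 3, 8}  B3 = {0, 1, 7, 8}  B4 = {0, 3, 4, 8}  B5 = {0, 3, 6, 8}  B6 = {0, 2, 3, 6}
Tree: B1–B2, B2–B3, B2–B4, B4–B5, B5–B6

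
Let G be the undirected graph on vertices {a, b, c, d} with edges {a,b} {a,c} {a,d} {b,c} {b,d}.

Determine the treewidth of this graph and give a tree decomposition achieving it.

Every bag has size at most 3, so the width is 3 − 1 = 2 and tw(G) ≤ 2. For the lower bound, the 3 vertices {a, b, d} are pairwise adjacent, and any tree decomposition puts a clique entirely inside one bag — forcing width ≥ 2. Therefore the treewidth is 2.

Treewidth 2.
Bags: B1 = {a, b, c}  B2 = {a, b, d}
Tree: B1–B2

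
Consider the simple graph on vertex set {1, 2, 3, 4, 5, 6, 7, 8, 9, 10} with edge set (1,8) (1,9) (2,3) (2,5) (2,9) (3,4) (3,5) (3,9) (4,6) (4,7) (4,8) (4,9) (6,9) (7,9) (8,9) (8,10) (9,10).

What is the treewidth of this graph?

A width-2 tree decomposition is:
Bags: B1 = {3, 4, 9}  B2 = {2, 3, 9}  B3 = {4, 8, 9}  B4 = {4, 6, 9}  B5 = {2, 3, 5}  B6 = {4, 7, 9}  B7 = {8, 9, 10}  B8 = {1, 8, 9}
Tree: B1–B2, B1–B3, B3–B4, B2–B5, B4–B6, B3–B7, B7–B8
The largest bag has 3 vertices, giving width 2; this decomposition certifies tw(G) ≤ 2. For the lower bound, the 3 vertices {1, 8, 9} are pairwise adjacent, and any tree decomposition puts a clique entirely inside one bag — forcing width ≥ 2. Hence tw(G) = 2 exactly.

2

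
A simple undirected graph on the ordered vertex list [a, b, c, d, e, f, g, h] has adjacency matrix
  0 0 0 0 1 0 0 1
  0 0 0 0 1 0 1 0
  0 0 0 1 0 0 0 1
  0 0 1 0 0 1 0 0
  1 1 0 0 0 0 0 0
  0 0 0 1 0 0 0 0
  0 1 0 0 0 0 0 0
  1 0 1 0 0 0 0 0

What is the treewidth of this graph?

A width-1 tree decomposition is:
Bags: B1 = {b, g}  B2 = {b, e}  B3 = {a, e}  B4 = {a, h}  B5 = {c, h}  B6 = {c, d}  B7 = {d, f}
Tree: B1–B2, B2–B3, B3–B4, B4–B5, B5–B6, B6–B7
Each bag holds 2 vertices, so the decomposition has width 1, which upper-bounds the treewidth. G has an edge, so its treewidth is at least 1. Therefore the treewidth is 1.

1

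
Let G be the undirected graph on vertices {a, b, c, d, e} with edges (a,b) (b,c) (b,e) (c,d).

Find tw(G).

1

A width-1 tree decomposition is:
Bags: B1 = {b, c}  B2 = {c, d}  B3 = {b, e}  B4 = {a, b}
Tree: B1–B2, B1–B3, B1–B4
Every bag has size at most 2, so the width is 2 − 1 = 1 and tw(G) ≤ 1. G has an edge, so its treewidth is at least 1. The upper and lower bounds meet at 1, so that is the treewidth.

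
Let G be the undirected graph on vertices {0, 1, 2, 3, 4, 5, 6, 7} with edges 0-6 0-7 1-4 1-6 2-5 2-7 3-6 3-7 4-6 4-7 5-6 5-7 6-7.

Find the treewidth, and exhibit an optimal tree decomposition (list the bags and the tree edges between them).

Treewidth 2.
One such decomposition:
Bags: B1 = {0, 6, 7}  B2 = {3, 6, 7}  B3 = {4, 6, 7}  B4 = {5, 6, 7}  B5 = {2, 5, 7}  B6 = {1, 4, 6}
Tree: B1–B2, B1–B3, B1–B4, B4–B5, B3–B6

Each bag holds 3 vertices, so the decomposition has width 2, which upper-bounds the treewidth. On the other hand G contains the 3-clique {2, 5, 7}. A clique must lie in a single bag of any decomposition, so no decomposition can have width below 2. Therefore the treewidth is 2.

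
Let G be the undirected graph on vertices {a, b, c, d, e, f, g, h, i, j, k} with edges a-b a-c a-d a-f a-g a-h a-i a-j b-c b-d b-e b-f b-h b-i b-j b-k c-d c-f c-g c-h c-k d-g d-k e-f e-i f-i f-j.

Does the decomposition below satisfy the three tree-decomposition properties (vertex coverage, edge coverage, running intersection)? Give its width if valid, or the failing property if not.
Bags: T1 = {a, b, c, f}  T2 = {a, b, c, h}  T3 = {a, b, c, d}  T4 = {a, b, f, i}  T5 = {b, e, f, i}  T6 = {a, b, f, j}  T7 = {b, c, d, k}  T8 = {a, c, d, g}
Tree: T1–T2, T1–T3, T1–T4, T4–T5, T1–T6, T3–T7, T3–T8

Vertex coverage: the bags together contain {a, b, c, d, e, f, g, h, i, j, k}, the full vertex set. Edge coverage: each edge of G has both endpoints in at least one bag. Running intersection: for every vertex, the bags containing it form a connected subtree. All three properties hold, so this is a valid tree decomposition of width max|bag| − 1 = 3, and hence tw(G) ≤ 3.

Yes; width 3.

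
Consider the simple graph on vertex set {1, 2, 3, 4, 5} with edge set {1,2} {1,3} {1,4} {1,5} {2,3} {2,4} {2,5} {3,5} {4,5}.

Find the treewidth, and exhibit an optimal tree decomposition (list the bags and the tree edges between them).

Treewidth 3.
Bags: B1 = {1, 2, 3, 5}  B2 = {1, 2, 4, 5}
Tree: B1–B2

The largest bag has 4 vertices, giving width 3; this decomposition certifies tw(G) ≤ 3. Conversely, {1, 2, 3, 5} is a clique of size 4, and the vertices of any clique must share a bag in every tree decomposition; so some bag has ≥ 4 vertices and tw(G) ≥ 3. The upper and lower bounds meet at 3, so that is the treewidth.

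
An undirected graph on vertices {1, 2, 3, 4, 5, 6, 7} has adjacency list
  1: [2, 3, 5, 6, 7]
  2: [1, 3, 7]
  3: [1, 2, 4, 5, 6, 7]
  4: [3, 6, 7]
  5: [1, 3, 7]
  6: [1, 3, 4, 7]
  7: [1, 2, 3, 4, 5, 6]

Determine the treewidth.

3

A width-3 tree decomposition is:
Bags: B1 = {1, 3, 5, 7}  B2 = {1, 2, 3, 7}  B3 = {1, 3, 6, 7}  B4 = {3, 4, 6, 7}
Tree: B1–B2, B2–B3, B3–B4
The largest bag has 4 vertices, giving width 3; this decomposition certifies tw(G) ≤ 3. For the lower bound, the 4 vertices {1, 2, 3, 7} are pairwise adjacent, and any tree decomposition puts a clique entirely inside one bag — forcing width ≥ 3. The upper and lower bounds meet at 3, so that is the treewidth.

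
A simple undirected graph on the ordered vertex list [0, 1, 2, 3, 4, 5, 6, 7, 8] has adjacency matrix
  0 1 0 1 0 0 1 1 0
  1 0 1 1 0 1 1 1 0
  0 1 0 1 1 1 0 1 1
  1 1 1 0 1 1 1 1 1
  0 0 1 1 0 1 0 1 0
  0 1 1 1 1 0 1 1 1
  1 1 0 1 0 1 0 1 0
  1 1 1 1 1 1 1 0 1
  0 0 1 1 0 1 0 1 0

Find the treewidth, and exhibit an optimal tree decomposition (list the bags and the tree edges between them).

Treewidth 4.
Bags: B1 = {2, 3, 4, 5, 7}  B2 = {1, 2, 3, 5, 7}  B3 = {1, 3, 5, 6, 7}  B4 = {0, 1, 3, 6, 7}  B5 = {2, 3, 5, 7, 8}
Tree: B1–B2, B2–B3, B3–B4, B2–B5

Every bag has size at most 5, so the width is 5 − 1 = 4 and tw(G) ≤ 4. For the lower bound, the 5 vertices {0, 1, 3, 6, 7} are pairwise adjacent, and any tree decomposition puts a clique entirely inside one bag — forcing width ≥ 4. Hence tw(G) = 4 exactly.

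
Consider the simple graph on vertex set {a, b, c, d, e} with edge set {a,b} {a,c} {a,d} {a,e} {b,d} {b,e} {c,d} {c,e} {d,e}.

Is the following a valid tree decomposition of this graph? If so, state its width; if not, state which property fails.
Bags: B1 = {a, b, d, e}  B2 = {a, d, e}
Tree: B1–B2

No — vertex c appears in no bag.

A tree decomposition must satisfy three properties: every vertex lies in some bag; for every edge, both endpoints lie together in some bag; and for every vertex, the bags containing it form a connected subtree. Here vertex c appears in no bag, so the decomposition is invalid.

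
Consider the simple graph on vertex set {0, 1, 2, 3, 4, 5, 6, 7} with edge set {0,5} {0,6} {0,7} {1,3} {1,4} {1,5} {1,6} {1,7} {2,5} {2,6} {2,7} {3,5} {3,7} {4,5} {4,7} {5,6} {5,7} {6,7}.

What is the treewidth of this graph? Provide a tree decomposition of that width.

Each bag holds 4 vertices, so the decomposition has width 3, which upper-bounds the treewidth. On the other hand G contains the 4-clique {0, 5, 6, 7}. A clique must lie in a single bag of any decomposition, so no decomposition can have width below 3. Combining the bounds, tw(G) = 3.

Treewidth 3.
Bags: B1 = {1, 5, 6, 7}  B2 = {1, 3, 5, 7}  B3 = {1, 4, 5, 7}  B4 = {0, 5, 6, 7}  B5 = {2, 5, 6, 7}
Tree: B1–B2, B1–B3, B1–B4, B1–B5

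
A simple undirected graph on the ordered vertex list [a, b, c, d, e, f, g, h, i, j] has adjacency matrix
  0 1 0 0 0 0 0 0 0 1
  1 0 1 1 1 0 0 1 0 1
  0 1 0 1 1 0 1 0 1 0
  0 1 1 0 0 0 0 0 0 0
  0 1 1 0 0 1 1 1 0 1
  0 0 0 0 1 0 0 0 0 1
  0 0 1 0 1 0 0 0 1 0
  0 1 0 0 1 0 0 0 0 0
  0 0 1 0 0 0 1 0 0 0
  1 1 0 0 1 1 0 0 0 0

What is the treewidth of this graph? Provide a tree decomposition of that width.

Treewidth 2.
One such decomposition:
Bags: B1 = {c, e, g}  B2 = {b, c, e}  B3 = {b, e, h}  B4 = {b, e, j}  B5 = {b, c, d}  B6 = {c, g, i}  B7 = {e, f, j}  B8 = {a, b, j}
Tree: B1–B2, B2–B3, B3–B4, B2–B5, B1–B6, B4–B7, B4–B8

Each bag holds 3 vertices, so the decomposition has width 2, which upper-bounds the treewidth. For the lower bound, the 3 vertices {c, e, g} are pairwise adjacent, and any tree decomposition puts a clique entirely inside one bag — forcing width ≥ 2. Therefore the treewidth is 2.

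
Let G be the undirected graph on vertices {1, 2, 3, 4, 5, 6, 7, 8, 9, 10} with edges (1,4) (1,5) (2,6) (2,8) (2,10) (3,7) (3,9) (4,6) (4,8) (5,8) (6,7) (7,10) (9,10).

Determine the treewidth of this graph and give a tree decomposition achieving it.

Treewidth 2.
One optimal decomposition is:
Bags: B1 = {3, 9, 10}  B2 = {3, 7, 10}  B3 = {2, 7, 10}  B4 = {2, 6, 7}  B5 = {2, 6, 8}  B6 = {4, 6, 8}  B7 = {4, 5, 8}  B8 = {1, 4, 5}
Tree: B1–B2, B2–B3, B3–B4, B4–B5, B5–B6, B6–B7, B7–B8

Each bag holds 3 vertices, so the decomposition has width 2, which upper-bounds the treewidth. Since 9–3–7–10–9 is a cycle in G, G is not acyclic. Forests are exactly the graphs of treewidth ≤ 1, so tw(G) ≥ 2. Therefore the treewidth is 2.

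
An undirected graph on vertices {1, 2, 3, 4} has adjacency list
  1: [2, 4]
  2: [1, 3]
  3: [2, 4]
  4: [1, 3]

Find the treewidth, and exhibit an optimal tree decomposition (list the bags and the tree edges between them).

Treewidth 2.
Bags: B1 = {1, 2, 3}  B2 = {1, 3, 4}
Tree: B1–B2

Every bag has size at most 3, so the width is 3 − 1 = 2 and tw(G) ≤ 2. Since 1–2–3–4–1 is a cycle in G, G is not acyclic. Forests are exactly the graphs of treewidth ≤ 1, so tw(G) ≥ 2. Combining the bounds, tw(G) = 2.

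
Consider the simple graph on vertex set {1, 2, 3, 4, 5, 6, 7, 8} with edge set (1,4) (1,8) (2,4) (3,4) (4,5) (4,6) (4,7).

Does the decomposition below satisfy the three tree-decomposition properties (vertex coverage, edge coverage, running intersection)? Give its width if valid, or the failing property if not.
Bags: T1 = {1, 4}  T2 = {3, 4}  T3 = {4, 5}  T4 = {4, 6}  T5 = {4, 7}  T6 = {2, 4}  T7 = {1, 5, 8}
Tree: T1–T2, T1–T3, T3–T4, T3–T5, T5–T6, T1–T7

No — bags containing vertex 5 are not connected in the tree.

A tree decomposition must satisfy three properties: every vertex lies in some bag; for every edge, both endpoints lie together in some bag; and for every vertex, the bags containing it form a connected subtree. Here bags containing vertex 5 are not connected in the tree, so the decomposition is invalid.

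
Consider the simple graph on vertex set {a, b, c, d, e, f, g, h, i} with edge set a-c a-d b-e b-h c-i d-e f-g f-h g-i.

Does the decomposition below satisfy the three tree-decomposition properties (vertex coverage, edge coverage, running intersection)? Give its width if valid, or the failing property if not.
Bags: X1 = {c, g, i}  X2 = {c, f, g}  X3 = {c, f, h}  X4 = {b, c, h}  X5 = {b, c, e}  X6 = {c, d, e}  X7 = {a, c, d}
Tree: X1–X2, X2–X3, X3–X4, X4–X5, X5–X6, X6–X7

Checking the three conditions: (i) the bags cover all of {a, b, c, d, e, f, g, h, i}; (ii) for each edge, some bag contains both endpoints; (iii) the bags containing any fixed vertex form a subtree. All hold, so the decomposition is valid with width 3 − 1 = 2.

Yes; width 2.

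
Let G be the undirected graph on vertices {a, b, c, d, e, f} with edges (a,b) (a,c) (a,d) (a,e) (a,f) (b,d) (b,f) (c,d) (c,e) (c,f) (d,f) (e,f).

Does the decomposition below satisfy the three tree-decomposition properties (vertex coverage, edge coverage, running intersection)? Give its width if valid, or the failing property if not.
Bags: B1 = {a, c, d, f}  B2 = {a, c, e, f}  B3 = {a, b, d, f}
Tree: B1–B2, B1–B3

Checking the three conditions: (i) the bags cover all of {a, b, c, d, e, f}; (ii) for each edge, some bag contains both endpoints; (iii) the bags containing any fixed vertex form a subtree. All hold, so the decomposition is valid with width 4 − 1 = 3.

Yes; width 3.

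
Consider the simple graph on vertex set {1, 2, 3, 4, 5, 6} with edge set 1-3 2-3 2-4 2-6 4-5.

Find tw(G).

1

A width-1 tree decomposition is:
Bags: B1 = {2, 3}  B2 = {2, 4}  B3 = {1, 3}  B4 = {2, 6}  B5 = {4, 5}
Tree: B1–B2, B1–B3, B2–B4, B2–B5
Each bag holds 2 vertices, so the decomposition has width 1, which upper-bounds the treewidth. Any graph with an edge has treewidth ≥ 1, and G has the edge 2–3. The upper and lower bounds meet at 1, so that is the treewidth.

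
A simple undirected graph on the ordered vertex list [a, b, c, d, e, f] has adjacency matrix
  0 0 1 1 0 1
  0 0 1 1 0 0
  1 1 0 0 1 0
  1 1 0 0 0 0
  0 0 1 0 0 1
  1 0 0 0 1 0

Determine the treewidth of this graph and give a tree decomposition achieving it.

Each bag holds 3 vertices, so the decomposition has width 2, which upper-bounds the treewidth. Since e–f–a–c–e is a cycle in G, G is not acyclic. Forests are exactly the graphs of treewidth ≤ 1, so tw(G) ≥ 2. Hence tw(G) = 2 exactly.

Treewidth 2.
Bags: B1 = {c, e, f}  B2 = {a, c, f}  B3 = {a, b, c}  B4 = {a, b, d}
Tree: B1–B2, B2–B3, B3–B4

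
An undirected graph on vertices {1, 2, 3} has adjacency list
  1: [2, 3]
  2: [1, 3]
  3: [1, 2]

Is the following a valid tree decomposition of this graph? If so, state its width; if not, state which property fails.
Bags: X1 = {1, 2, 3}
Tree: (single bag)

Yes; width 2.

Checking the three conditions: (i) the bags cover all of {1, 2, 3}; (ii) for each edge, some bag contains both endpoints; (iii) the bags containing any fixed vertex form a subtree. All hold, so the decomposition is valid with width 3 − 1 = 2.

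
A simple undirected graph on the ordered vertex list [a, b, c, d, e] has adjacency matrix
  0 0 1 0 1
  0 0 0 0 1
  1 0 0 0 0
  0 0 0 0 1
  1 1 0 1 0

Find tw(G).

1

A width-1 tree decomposition is:
Bags: B1 = {d, e}  B2 = {a, e}  B3 = {a, c}  B4 = {b, e}
Tree: B1–B2, B2–B3, B2–B4
The largest bag has 2 vertices, giving width 1; this decomposition certifies tw(G) ≤ 1. G has an edge, so its treewidth is at least 1. Combining the bounds, tw(G) = 1.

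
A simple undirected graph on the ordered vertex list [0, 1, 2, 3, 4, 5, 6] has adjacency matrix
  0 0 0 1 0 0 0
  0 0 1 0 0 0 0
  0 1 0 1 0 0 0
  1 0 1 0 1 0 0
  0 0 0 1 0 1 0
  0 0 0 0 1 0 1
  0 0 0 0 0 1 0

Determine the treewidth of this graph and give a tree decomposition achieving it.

Treewidth 1.
One such decomposition:
Bags: B1 = {2, 3}  B2 = {0, 3}  B3 = {3, 4}  B4 = {1, 2}  B5 = {4, 5}  B6 = {5, 6}
Tree: B1–B2, B2–B3, B1–B4, B3–B5, B5–B6

The largest bag has 2 vertices, giving width 1; this decomposition certifies tw(G) ≤ 1. G has an edge, so its treewidth is at least 1. Combining the bounds, tw(G) = 1.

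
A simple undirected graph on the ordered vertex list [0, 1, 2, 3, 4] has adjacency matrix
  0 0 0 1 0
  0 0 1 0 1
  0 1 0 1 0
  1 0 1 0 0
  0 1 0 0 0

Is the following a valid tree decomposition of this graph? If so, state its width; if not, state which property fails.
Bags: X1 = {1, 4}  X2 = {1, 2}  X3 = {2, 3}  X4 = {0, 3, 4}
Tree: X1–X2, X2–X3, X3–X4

A tree decomposition must satisfy three properties: every vertex lies in some bag; for every edge, both endpoints lie together in some bag; and for every vertex, the bags containing it form a connected subtree. Here bags containing vertex 4 are not connected in the tree, so the decomposition is invalid.

No — bags containing vertex 4 are not connected in the tree.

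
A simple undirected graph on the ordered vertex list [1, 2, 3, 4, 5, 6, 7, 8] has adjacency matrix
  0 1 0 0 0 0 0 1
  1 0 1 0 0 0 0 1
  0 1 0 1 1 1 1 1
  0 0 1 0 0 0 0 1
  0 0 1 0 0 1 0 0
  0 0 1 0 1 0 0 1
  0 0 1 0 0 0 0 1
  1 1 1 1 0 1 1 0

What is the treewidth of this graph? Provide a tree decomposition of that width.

Every bag has size at most 3, so the width is 3 − 1 = 2 and tw(G) ≤ 2. For the lower bound, the 3 vertices {1, 2, 8} are pairwise adjacent, and any tree decomposition puts a clique entirely inside one bag — forcing width ≥ 2. The upper and lower bounds meet at 2, so that is the treewidth.

Treewidth 2.
One optimal decomposition is:
Bags: B1 = {2, 3, 8}  B2 = {3, 6, 8}  B3 = {1, 2, 8}  B4 = {3, 5, 6}  B5 = {3, 7, 8}  B6 = {3, 4, 8}
Tree: B1–B2, B1–B3, B2–B4, B1–B5, B1–B6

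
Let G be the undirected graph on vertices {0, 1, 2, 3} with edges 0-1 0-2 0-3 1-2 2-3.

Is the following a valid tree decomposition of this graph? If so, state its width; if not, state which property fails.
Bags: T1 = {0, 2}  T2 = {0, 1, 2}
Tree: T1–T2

A tree decomposition must satisfy three properties: every vertex lies in some bag; for every edge, both endpoints lie together in some bag; and for every vertex, the bags containing it form a connected subtree. Here vertex 3 appears in no bag, so the decomposition is invalid.

No — vertex 3 appears in no bag.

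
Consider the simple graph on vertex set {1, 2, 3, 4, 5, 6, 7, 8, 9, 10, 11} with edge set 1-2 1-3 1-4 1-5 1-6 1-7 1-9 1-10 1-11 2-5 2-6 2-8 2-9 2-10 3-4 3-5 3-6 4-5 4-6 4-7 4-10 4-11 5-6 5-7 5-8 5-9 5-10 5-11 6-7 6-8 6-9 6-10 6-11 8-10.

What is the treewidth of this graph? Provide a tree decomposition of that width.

Each bag holds 5 vertices, so the decomposition has width 4, which upper-bounds the treewidth. On the other hand G contains the 5-clique {2, 5, 6, 8, 10}. A clique must lie in a single bag of any decomposition, so no decomposition can have width below 4. Combining the bounds, tw(G) = 4.

Treewidth 4.
One optimal decomposition is:
Bags: B1 = {1, 4, 5, 6, 10}  B2 = {1, 3, 4, 5, 6}  B3 = {1, 2, 5, 6, 10}  B4 = {1, 2, 5, 6, 9}  B5 = {2, 5, 6, 8, 10}  B6 = {1, 4, 5, 6, 7}  B7 = {1, 4, 5, 6, 11}
Tree: B1–B2, B1–B3, B3–B4, B3–B5, B1–B6, B1–B7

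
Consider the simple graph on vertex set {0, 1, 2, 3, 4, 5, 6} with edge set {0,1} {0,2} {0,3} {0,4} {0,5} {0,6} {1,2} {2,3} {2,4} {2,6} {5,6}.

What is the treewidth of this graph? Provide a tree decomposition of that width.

Treewidth 2.
Bags: B1 = {0, 1, 2}  B2 = {0, 2, 4}  B3 = {0, 2, 3}  B4 = {0, 2, 6}  B5 = {0, 5, 6}
Tree: B1–B2, B2–B3, B1–B4, B4–B5

Every bag has size at most 3, so the width is 3 − 1 = 2 and tw(G) ≤ 2. For the lower bound, the 3 vertices {0, 1, 2} are pairwise adjacent, and any tree decomposition puts a clique entirely inside one bag — forcing width ≥ 2. Therefore the treewidth is 2.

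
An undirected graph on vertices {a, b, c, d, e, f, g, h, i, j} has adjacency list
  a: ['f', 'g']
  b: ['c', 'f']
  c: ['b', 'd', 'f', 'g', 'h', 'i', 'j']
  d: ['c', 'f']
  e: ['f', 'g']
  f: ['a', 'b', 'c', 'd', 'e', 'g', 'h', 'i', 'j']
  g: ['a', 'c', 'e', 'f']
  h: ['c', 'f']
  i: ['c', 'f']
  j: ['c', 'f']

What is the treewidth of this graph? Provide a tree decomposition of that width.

Treewidth 2.
One such decomposition:
Bags: B1 = {c, f, i}  B2 = {b, c, f}  B3 = {c, f, g}  B4 = {e, f, g}  B5 = {c, f, h}  B6 = {c, d, f}  B7 = {c, f, j}  B8 = {a, f, g}
Tree: B1–B2, B2–B3, B3–B4, B2–B5, B3–B6, B3–B7, B3–B8

The largest bag has 3 vertices, giving width 2; this decomposition certifies tw(G) ≤ 2. On the other hand G contains the 3-clique {e, f, g}. A clique must lie in a single bag of any decomposition, so no decomposition can have width below 2. The upper and lower bounds meet at 2, so that is the treewidth.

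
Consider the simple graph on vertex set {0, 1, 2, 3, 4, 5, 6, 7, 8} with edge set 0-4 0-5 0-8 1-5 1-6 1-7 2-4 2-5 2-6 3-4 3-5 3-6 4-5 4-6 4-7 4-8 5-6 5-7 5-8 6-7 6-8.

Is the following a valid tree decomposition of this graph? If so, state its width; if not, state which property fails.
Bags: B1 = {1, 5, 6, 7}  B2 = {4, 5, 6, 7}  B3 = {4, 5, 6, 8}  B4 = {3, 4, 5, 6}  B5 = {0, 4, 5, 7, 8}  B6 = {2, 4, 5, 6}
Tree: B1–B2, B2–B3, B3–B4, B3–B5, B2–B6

No — bags containing vertex 7 are not connected in the tree.

A tree decomposition must satisfy three properties: every vertex lies in some bag; for every edge, both endpoints lie together in some bag; and for every vertex, the bags containing it form a connected subtree. Here bags containing vertex 7 are not connected in the tree, so the decomposition is invalid.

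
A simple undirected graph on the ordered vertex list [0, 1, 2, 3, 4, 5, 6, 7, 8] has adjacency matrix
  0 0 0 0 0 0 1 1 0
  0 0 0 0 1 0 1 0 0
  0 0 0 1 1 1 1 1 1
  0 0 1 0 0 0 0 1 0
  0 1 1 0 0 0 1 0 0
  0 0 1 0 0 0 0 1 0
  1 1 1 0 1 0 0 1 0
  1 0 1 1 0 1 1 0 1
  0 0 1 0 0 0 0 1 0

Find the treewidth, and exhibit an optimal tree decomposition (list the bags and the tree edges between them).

The largest bag has 3 vertices, giving width 2; this decomposition certifies tw(G) ≤ 2. For the lower bound, the 3 vertices {0, 6, 7} are pairwise adjacent, and any tree decomposition puts a clique entirely inside one bag — forcing width ≥ 2. Combining the bounds, tw(G) = 2.

Treewidth 2.
One such decomposition:
Bags: B1 = {2, 5, 7}  B2 = {2, 6, 7}  B3 = {2, 3, 7}  B4 = {2, 4, 6}  B5 = {0, 6, 7}  B6 = {2, 7, 8}  B7 = {1, 4, 6}
Tree: B1–B2, B1–B3, B2–B4, B2–B5, B1–B6, B4–B7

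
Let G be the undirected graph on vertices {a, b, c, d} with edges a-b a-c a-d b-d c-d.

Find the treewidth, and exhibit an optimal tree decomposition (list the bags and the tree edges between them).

The largest bag has 3 vertices, giving width 2; this decomposition certifies tw(G) ≤ 2. For the lower bound, the 3 vertices {a, c, d} are pairwise adjacent, and any tree decomposition puts a clique entirely inside one bag — forcing width ≥ 2. The upper and lower bounds meet at 2, so that is the treewidth.

Treewidth 2.
One optimal decomposition is:
Bags: B1 = {a, c, d}  B2 = {a, b, d}
Tree: B1–B2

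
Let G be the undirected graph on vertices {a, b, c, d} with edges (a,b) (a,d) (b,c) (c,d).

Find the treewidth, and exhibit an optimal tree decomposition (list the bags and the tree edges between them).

Treewidth 2.
One optimal decomposition is:
Bags: B1 = {a, b, d}  B2 = {b, c, d}
Tree: B1–B2

The largest bag has 3 vertices, giving width 2; this decomposition certifies tw(G) ≤ 2. Since d–a–b–c–d is a cycle in G, G is not acyclic. Forests are exactly the graphs of treewidth ≤ 1, so tw(G) ≥ 2. Hence tw(G) = 2 exactly.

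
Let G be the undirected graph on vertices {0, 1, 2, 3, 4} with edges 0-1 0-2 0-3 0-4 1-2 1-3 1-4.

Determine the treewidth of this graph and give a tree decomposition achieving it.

Each bag holds 3 vertices, so the decomposition has width 2, which upper-bounds the treewidth. For the lower bound, the 3 vertices {0, 1, 2} are pairwise adjacent, and any tree decomposition puts a clique entirely inside one bag — forcing width ≥ 2. Therefore the treewidth is 2.

Treewidth 2.
Bags: B1 = {0, 1, 4}  B2 = {0, 1, 2}  B3 = {0, 1, 3}
Tree: B1–B2, B2–B3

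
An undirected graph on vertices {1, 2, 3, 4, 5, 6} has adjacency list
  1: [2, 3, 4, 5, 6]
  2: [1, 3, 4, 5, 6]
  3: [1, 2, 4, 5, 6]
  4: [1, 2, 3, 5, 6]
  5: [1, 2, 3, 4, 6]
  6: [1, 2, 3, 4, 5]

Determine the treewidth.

5

A width-5 tree decomposition is:
Bags: B1 = {1, 2, 3, 4, 5, 6}
Tree: (single bag)
A single bag containing all 6 vertices is trivially a valid decomposition of width 5. On the other hand G contains the 6-clique {1, 2, 3, 4, 5, 6}. A clique must lie in a single bag of any decomposition, so no decomposition can have width below 5. The upper and lower bounds meet at 5, so that is the treewidth.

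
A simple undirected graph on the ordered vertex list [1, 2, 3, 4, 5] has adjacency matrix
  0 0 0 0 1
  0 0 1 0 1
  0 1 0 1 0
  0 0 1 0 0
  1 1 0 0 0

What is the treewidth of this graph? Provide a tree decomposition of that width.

Each bag holds 2 vertices, so the decomposition has width 1, which upper-bounds the treewidth. Since G has at least one edge (e.g. 3–2), it is not an edgeless graph, so tw(G) ≥ 1. Therefore the treewidth is 1.

Treewidth 1.
One optimal decomposition is:
Bags: B1 = {2, 3}  B2 = {3, 4}  B3 = {2, 5}  B4 = {1, 5}
Tree: B1–B2, B1–B3, B3–B4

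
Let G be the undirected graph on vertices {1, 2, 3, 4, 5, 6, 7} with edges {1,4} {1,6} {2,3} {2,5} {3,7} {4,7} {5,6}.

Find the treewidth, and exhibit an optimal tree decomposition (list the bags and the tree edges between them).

Every bag has size at most 3, so the width is 3 − 1 = 2 and tw(G) ≤ 2. Since 7–3–2–5–6–1–4–7 is a cycle in G, G is not acyclic. Forests are exactly the graphs of treewidth ≤ 1, so tw(G) ≥ 2. Therefore the treewidth is 2.

Treewidth 2.
One optimal decomposition is:
Bags: B1 = {2, 3, 7}  B2 = {2, 5, 7}  B3 = {5, 6, 7}  B4 = {1, 6, 7}  B5 = {1, 4, 7}
Tree: B1–B2, B2–B3, B3–B4, B4–B5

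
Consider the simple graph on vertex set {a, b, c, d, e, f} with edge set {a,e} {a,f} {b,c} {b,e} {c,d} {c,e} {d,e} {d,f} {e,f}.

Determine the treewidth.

A width-2 tree decomposition is:
Bags: B1 = {b, c, e}  B2 = {c, d, e}  B3 = {d, e, f}  B4 = {a, e, f}
Tree: B1–B2, B2–B3, B3–B4
Each bag holds 3 vertices, so the decomposition has width 2, which upper-bounds the treewidth. Conversely, {c, d, e} is a clique of size 3, and the vertices of any clique must share a bag in every tree decomposition; so some bag has ≥ 3 vertices and tw(G) ≥ 2. Combining the bounds, tw(G) = 2.

2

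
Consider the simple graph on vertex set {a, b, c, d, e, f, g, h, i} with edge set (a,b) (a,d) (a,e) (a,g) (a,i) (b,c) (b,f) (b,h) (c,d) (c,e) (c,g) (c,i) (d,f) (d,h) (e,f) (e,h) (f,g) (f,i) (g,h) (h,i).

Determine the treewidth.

A width-4 tree decomposition is:
Bags: B1 = {a, c, f, g, h}  B2 = {a, b, c, f, h}  B3 = {a, c, e, f, h}  B4 = {a, c, d, f, h}  B5 = {a, c, f, h, i}
Tree: B1–B2, B2–B3, B3–B4, B4–B5
The largest bag has 5 vertices, giving width 4; this decomposition certifies tw(G) ≤ 4. For the lower bound: the 5 vertex sets {f,g}, {b,h}, {c,e}, {a}, {d} are disjoint, each induces a connected subgraph, and every pair is joined by at least one edge of G. Contracting each set to a single vertex therefore yields K_{5} as a minor, and since treewidth is minor-monotone, tw(G) ≥ tw(K_{5}) = 4. Therefore the treewidth is 4.

4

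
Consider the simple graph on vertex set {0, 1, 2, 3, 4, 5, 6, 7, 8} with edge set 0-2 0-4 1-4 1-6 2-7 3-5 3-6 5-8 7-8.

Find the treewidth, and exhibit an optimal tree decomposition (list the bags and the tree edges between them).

Treewidth 2.
One optimal decomposition is:
Bags: B1 = {3, 5, 6}  B2 = {5, 6, 8}  B3 = {6, 7, 8}  B4 = {2, 6, 7}  B5 = {0, 2, 6}  B6 = {0, 4, 6}  B7 = {1, 4, 6}
Tree: B1–B2, B2–B3, B3–B4, B4–B5, B5–B6, B6–B7

Each bag holds 3 vertices, so the decomposition has width 2, which upper-bounds the treewidth. The edges 6–3–5–8–7–2–0–4–1–6 form a cycle, so G is not a tree and its treewidth is at least 2. Hence tw(G) = 2 exactly.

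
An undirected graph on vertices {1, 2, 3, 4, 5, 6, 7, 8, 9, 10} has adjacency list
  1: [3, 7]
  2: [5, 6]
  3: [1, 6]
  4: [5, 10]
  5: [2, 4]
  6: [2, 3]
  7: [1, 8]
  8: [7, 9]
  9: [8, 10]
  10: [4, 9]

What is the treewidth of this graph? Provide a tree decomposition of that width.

Treewidth 2.
Bags: B1 = {2, 5, 6}  B2 = {3, 5, 6}  B3 = {1, 3, 5}  B4 = {1, 5, 7}  B5 = {5, 7, 8}  B6 = {5, 8, 9}  B7 = {5, 9, 10}  B8 = {4, 5, 10}
Tree: B1–B2, B2–B3, B3–B4, B4–B5, B5–B6, B6–B7, B7–B8

Every bag has size at most 3, so the width is 3 − 1 = 2 and tw(G) ≤ 2. The edges 5–2–6–3–1–7–8–9–10–4–5 form a cycle, so G is not a tree and its treewidth is at least 2. Combining the bounds, tw(G) = 2.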